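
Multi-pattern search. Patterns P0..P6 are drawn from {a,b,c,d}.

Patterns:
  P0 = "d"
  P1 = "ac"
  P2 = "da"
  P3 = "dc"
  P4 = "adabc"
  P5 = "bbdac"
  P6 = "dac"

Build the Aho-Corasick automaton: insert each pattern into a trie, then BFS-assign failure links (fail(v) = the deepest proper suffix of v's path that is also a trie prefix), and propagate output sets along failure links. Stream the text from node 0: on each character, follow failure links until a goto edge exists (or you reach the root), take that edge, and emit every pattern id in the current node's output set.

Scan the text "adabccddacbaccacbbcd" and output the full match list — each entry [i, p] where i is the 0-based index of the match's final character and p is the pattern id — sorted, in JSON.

Construct AC machine:
Trie nodes:
  0='ε' goto a→2 b→10 d→1
  1='d' goto a→4 c→5  [P0 ends]
  2='a' goto c→3 d→6
  3='ac' goto ·  [P1 ends]
  4='da' goto c→15  [P2 ends]
  5='dc' goto ·  [P3 ends]
  6='ad' goto a→7
  7='ada' goto b→8
  8='adab' goto c→9
  9='adabc' goto ·  [P4 ends]
  10='b' goto b→11
  11='bb' goto d→12
  12='bbd' goto a→13
  13='bbda' goto c→14
  14='bbdac' goto ·  [P5 ends]
  15='dac' goto ·  [P6 ends]

BFS fail/out derivation:
  fail(1) 'd': from fail(0)=0 chase 'd': 0 ⇒ 0;  out={0}∪out(0)={0}
  fail(2) 'a': from fail(0)=0 chase 'a': 0 ⇒ 0;  out=∅∪out(0)=∅
  fail(10) 'b': from fail(0)=0 chase 'b': 0 ⇒ 0;  out=∅∪out(0)=∅
  fail(3) 'ac': from fail(2)=0 chase 'c': 0 ⇒ 0;  out={1}∪out(0)={1}
  fail(4) 'da': from fail(1)=0 chase 'a': 0 ⇒ 2;  out={2}∪out(2)={2}
  fail(5) 'dc': from fail(1)=0 chase 'c': 0 ⇒ 0;  out={3}∪out(0)={3}
  fail(6) 'ad': from fail(2)=0 chase 'd': 0 ⇒ 1;  out=∅∪out(1)={0}
  fail(11) 'bb': from fail(10)=0 chase 'b': 0 ⇒ 10;  out=∅∪out(10)=∅
  fail(7) 'ada': from fail(6)=1 chase 'a': 1 ⇒ 4;  out=∅∪out(4)={2}
  fail(12) 'bbd': from fail(11)=10 chase 'd': 10→0 ⇒ 1;  out=∅∪out(1)={0}
  fail(15) 'dac': from fail(4)=2 chase 'c': 2 ⇒ 3;  out={6}∪out(3)={1,6}
  fail(8) 'adab': from fail(7)=4 chase 'b': 4→2→0 ⇒ 10;  out=∅∪out(10)=∅
  fail(13) 'bbda': from fail(12)=1 chase 'a': 1 ⇒ 4;  out=∅∪out(4)={2}
  fail(9) 'adabc': from fail(8)=10 chase 'c': 10→0 ⇒ 0;  out={4}∪out(0)={4}
  fail(14) 'bbdac': from fail(13)=4 chase 'c': 4 ⇒ 15;  out={5}∪out(15)={1,5,6}

Scan:
[0] read 'a'  n0⇒n2
[1] read 'd'  n2⇒n6  → match P0@[1:1]
[2] read 'a'  n6⇒n7  → match P2@[1:2]
[3] read 'b'  n7⇒n8
[4] read 'c'  n8⇒n9  → match P4@[0:4]
[5] read 'c'  n9⇒n0 ·f
[6] read 'd'  n0⇒n1  → match P0@[6:6]
[7] read 'd'  n1⇒n1 ·f  → match P0@[7:7]
[8] read 'a'  n1⇒n4  → match P2@[7:8]
[9] read 'c'  n4⇒n15  → match P1@[8:9],P6@[7:9]
[10] read 'b'  n15⇒n10 ·f
[11] read 'a'  n10⇒n2 ·f
[12] read 'c'  n2⇒n3  → match P1@[11:12]
[13] read 'c'  n3⇒n0 ·f
[14] read 'a'  n0⇒n2
[15] read 'c'  n2⇒n3  → match P1@[14:15]
[16] read 'b'  n3⇒n10 ·f
[17] read 'b'  n10⇒n11
[18] read 'c'  n11⇒n0 ·f
[19] read 'd'  n0⇒n1  → match P0@[19:19]

Result: [[1,0],[2,2],[4,4],[6,0],[7,0],[8,2],[9,1],[9,6],[12,1],[15,1],[19,0]]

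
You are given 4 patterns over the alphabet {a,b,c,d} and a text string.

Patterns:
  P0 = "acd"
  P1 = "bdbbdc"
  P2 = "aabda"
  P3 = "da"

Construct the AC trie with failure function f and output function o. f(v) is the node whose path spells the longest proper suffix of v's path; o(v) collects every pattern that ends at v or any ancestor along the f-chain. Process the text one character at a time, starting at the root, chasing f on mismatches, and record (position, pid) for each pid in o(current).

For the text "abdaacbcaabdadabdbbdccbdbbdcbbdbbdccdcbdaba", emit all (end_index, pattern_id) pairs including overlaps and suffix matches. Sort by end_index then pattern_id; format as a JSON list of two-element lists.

Construct AC machine:
Trie nodes:
  0='ε' goto a→1 b→4 d→14
  1='a' goto a→10 c→2
  2='ac' goto d→3
  3='acd' goto ·  ←P0
  4='b' goto d→5
  5='bd' goto b→6
  6='bdb' goto b→7
  7='bdbb' goto d→8
  8='bdbbd' goto c→9
  9='bdbbdc' goto ·  ←P1
  10='aa' goto b→11
  11='aab' goto d→12
  12='aabd' goto a→13
  13='aabda' goto ·  ←P2
  14='d' goto a→15
  15='da' goto ·  ←P3

BFS fail/out derivation:
  fail(1) 'a': from fail(0)=0 chase 'a': 0 ⇒ 0;  out=∅∪out(0)=∅
  fail(4) 'b': from fail(0)=0 chase 'b': 0 ⇒ 0;  out=∅∪out(0)=∅
  fail(14) 'd': from fail(0)=0 chase 'd': 0 ⇒ 0;  out=∅∪out(0)=∅
  fail(2) 'ac': from fail(1)=0 chase 'c': 0 ⇒ 0;  out=∅∪out(0)=∅
  fail(5) 'bd': from fail(4)=0 chase 'd': 0 ⇒ 14;  out=∅∪out(14)=∅
  fail(10) 'aa': from fail(1)=0 chase 'a': 0 ⇒ 1;  out=∅∪out(1)=∅
  fail(15) 'da': from fail(14)=0 chase 'a': 0 ⇒ 1;  out={3}∪out(1)={3}
  fail(3) 'acd': from fail(2)=0 chase 'd': 0 ⇒ 14;  out={0}∪out(14)={0}
  fail(6) 'bdb': from fail(5)=14 chase 'b': 14→0 ⇒ 4;  out=∅∪out(4)=∅
  fail(11) 'aab': from fail(10)=1 chase 'b': 1→0 ⇒ 4;  out=∅∪out(4)=∅
  fail(7) 'bdbb': from fail(6)=4 chase 'b': 4→0 ⇒ 4;  out=∅∪out(4)=∅
  fail(12) 'aabd': from fail(11)=4 chase 'd': 4 ⇒ 5;  out=∅∪out(5)=∅
  fail(8) 'bdbbd': from fail(7)=4 chase 'd': 4 ⇒ 5;  out=∅∪out(5)=∅
  fail(13) 'aabda': from fail(12)=5 chase 'a': 5→14 ⇒ 15;  out={2}∪out(15)={2,3}
  fail(9) 'bdbbdc': from fail(8)=5 chase 'c': 5→14→0 ⇒ 0;  out={1}∪out(0)={1}

Text stream:
i=0 'a': node 0→1
i=1 'b': node 1→4 (via fail)
i=2 'd': node 4→5
i=3 'a': node 5→15 (via fail)  emit P3@[2:3]
i=4 'a': node 15→10 (via fail)
i=5 'c': node 10→2 (via fail)
i=6 'b': node 2→4 (via fail)
i=7 'c': node 4→0 (via fail)
i=8 'a': node 0→1
i=9 'a': node 1→10
i=10 'b': node 10→11
i=11 'd': node 11→12
i=12 'a': node 12→13  emit P2@[8:12],P3@[11:12]
i=13 'd': node 13→14 (via fail)
i=14 'a': node 14→15  emit P3@[13:14]
i=15 'b': node 15→4 (via fail)
i=16 'd': node 4→5
i=17 'b': node 5→6
i=18 'b': node 6→7
i=19 'd': node 7→8
i=20 'c': node 8→9  emit P1@[15:20]
i=21 'c': node 9→0 (via fail)
i=22 'b': node 0→4
i=23 'd': node 4→5
i=24 'b': node 5→6
i=25 'b': node 6→7
i=26 'd': node 7→8
i=27 'c': node 8→9  emit P1@[22:27]
i=28 'b': node 9→4 (via fail)
i=29 'b': node 4→4 (via fail)
i=30 'd': node 4→5
i=31 'b': node 5→6
i=32 'b': node 6→7
i=33 'd': node 7→8
i=34 'c': node 8→9  emit P1@[29:34]
i=35 'c': node 9→0 (via fail)
i=36 'd': node 0→14
i=37 'c': node 14→0 (via fail)
i=38 'b': node 0→4
i=39 'd': node 4→5
i=40 'a': node 5→15 (via fail)  emit P3@[39:40]
i=41 'b': node 15→4 (via fail)
i=42 'a': node 4→1 (via fail)

Result: [[3,3],[12,2],[12,3],[14,3],[20,1],[27,1],[34,1],[40,3]]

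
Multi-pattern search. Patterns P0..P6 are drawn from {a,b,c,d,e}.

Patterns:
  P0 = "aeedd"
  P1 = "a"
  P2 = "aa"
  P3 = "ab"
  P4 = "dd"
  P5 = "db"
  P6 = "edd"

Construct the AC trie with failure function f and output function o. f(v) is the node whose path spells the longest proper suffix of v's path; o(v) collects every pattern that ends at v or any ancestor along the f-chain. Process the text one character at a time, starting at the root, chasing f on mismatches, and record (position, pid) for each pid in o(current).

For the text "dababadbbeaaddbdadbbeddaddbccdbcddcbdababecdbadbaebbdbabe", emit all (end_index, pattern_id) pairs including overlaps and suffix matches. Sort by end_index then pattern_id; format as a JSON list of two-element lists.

Construct AC machine:
Trie nodes:
  0='ε' goto a→1 d→8 e→11
  1='a' goto a→6 b→7 e→2  [P1 ends]
  2='ae' goto e→3
  3='aee' goto d→4
  4='aeed' goto d→5
  5='aeedd' goto ·  [P0 ends]
  6='aa' goto ·  [P2 ends]
  7='ab' goto ·  [P3 ends]
  8='d' goto b→10 d→9
  9='dd' goto ·  [P4 ends]
  10='db' goto ·  [P5 ends]
  11='e' goto d→12
  12='ed' goto d→13
  13='edd' goto ·  [P6 ends]

Failure links (BFS by depth):
  n1('a'): parent n0 fail=0; on 'a' 0 → fail=0;  out {1}∪∅={1}
  n8('d'): parent n0 fail=0; on 'd' 0 → fail=0;  out ∅∪∅=∅
  n11('e'): parent n0 fail=0; on 'e' 0 → fail=0;  out ∅∪∅=∅
  n2('ae'): parent n1 fail=0; on 'e' 0 → fail=11;  out ∅∪∅=∅
  n6('aa'): parent n1 fail=0; on 'a' 0 → fail=1;  out {2}∪{1}={1,2}
  n7('ab'): parent n1 fail=0; on 'b' 0 → fail=0;  out {3}∪∅={3}
  n9('dd'): parent n8 fail=0; on 'd' 0 → fail=8;  out {4}∪∅={4}
  n10('db'): parent n8 fail=0; on 'b' 0 → fail=0;  out {5}∪∅={5}
  n12('ed'): parent n11 fail=0; on 'd' 0 → fail=8;  out ∅∪∅=∅
  n3('aee'): parent n2 fail=11; on 'e' 11→0 → fail=11;  out ∅∪∅=∅
  n13('edd'): parent n12 fail=8; on 'd' 8 → fail=9;  out {6}∪{4}={4,6}
  n4('aeed'): parent n3 fail=11; on 'd' 11 → fail=12;  out ∅∪∅=∅
  n5('aeedd'): parent n4 fail=12; on 'd' 12 → fail=13;  out {0}∪{4,6}={0,4,6}

Scan:
pos 0 'd': at 8
pos 1 'a': at 1 (via fail)  → match P1@[1:1]
pos 2 'b': at 7  → match P3@[1:2]
pos 3 'a': at 1 (via fail)  → match P1@[3:3]
pos 4 'b': at 7  → match P3@[3:4]
pos 5 'a': at 1 (via fail)  → match P1@[5:5]
pos 6 'd': at 8 (via fail)
pos 7 'b': at 10  → match P5@[6:7]
pos 8 'b': at 0 (via fail)
pos 9 'e': at 11
pos 10 'a': at 1 (via fail)  → match P1@[10:10]
pos 11 'a': at 6  → match P1@[11:11],P2@[10:11]
pos 12 'd': at 8 (via fail)
pos 13 'd': at 9  → match P4@[12:13]
pos 14 'b': at 10 (via fail)  → match P5@[13:14]
pos 15 'd': at 8 (via fail)
pos 16 'a': at 1 (via fail)  → match P1@[16:16]
pos 17 'd': at 8 (via fail)
pos 18 'b': at 10  → match P5@[17:18]
pos 19 'b': at 0 (via fail)
pos 20 'e': at 11
pos 21 'd': at 12
pos 22 'd': at 13  → match P4@[21:22],P6@[20:22]
pos 23 'a': at 1 (via fail)  → match P1@[23:23]
pos 24 'd': at 8 (via fail)
pos 25 'd': at 9  → match P4@[24:25]
pos 26 'b': at 10 (via fail)  → match P5@[25:26]
pos 27 'c': at 0 (via fail)
pos 28 'c': at 0
pos 29 'd': at 8
pos 30 'b': at 10  → match P5@[29:30]
pos 31 'c': at 0 (via fail)
pos 32 'd': at 8
pos 33 'd': at 9  → match P4@[32:33]
pos 34 'c': at 0 (via fail)
pos 35 'b': at 0
pos 36 'd': at 8
pos 37 'a': at 1 (via fail)  → match P1@[37:37]
pos 38 'b': at 7  → match P3@[37:38]
pos 39 'a': at 1 (via fail)  → match P1@[39:39]
pos 40 'b': at 7  → match P3@[39:40]
pos 41 'e': at 11 (via fail)
pos 42 'c': at 0 (via fail)
pos 43 'd': at 8
pos 44 'b': at 10  → match P5@[43:44]
pos 45 'a': at 1 (via fail)  → match P1@[45:45]
pos 46 'd': at 8 (via fail)
pos 47 'b': at 10  → match P5@[46:47]
pos 48 'a': at 1 (via fail)  → match P1@[48:48]
pos 49 'e': at 2
pos 50 'b': at 0 (via fail)
pos 51 'b': at 0
pos 52 'd': at 8
pos 53 'b': at 10  → match P5@[52:53]
pos 54 'a': at 1 (via fail)  → match P1@[54:54]
pos 55 'b': at 7  → match P3@[54:55]
pos 56 'e': at 11 (via fail)

All matches (sorted): [[1,1],[2,3],[3,1],[4,3],[5,1],[7,5],[10,1],[11,1],[11,2],[13,4],[14,5],[16,1],[18,5],[22,4],[22,6],[23,1],[25,4],[26,5],[30,5],[33,4],[37,1],[38,3],[39,1],[40,3],[44,5],[45,1],[47,5],[48,1],[53,5],[54,1],[55,3]]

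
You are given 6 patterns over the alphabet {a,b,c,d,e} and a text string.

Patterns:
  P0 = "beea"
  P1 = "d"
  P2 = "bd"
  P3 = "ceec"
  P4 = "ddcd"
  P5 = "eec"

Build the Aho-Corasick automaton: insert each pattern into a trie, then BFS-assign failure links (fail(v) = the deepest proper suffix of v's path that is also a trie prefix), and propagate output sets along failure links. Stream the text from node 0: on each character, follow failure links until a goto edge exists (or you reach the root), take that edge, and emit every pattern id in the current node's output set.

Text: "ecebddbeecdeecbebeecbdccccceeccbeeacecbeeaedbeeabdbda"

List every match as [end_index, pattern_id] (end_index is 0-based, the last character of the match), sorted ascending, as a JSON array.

Build automaton:
Trie (insert patterns):
  0='ε' goto b→1 c→7 d→5 e→14
  1='b' goto d→6 e→2
  2='be' goto e→3
  3='bee' goto a→4
  4='beea' goto ·  ←P0
  5='d' goto d→11  ←P1
  6='bd' goto ·  ←P2
  7='c' goto e→8
  8='ce' goto e→9
  9='cee' goto c→10
  10='ceec' goto ·  ←P3
  11='dd' goto c→12
  12='ddc' goto d→13
  13='ddcd' goto ·  ←P4
  14='e' goto e→15
  15='ee' goto c→16
  16='eec' goto ·  ←P5

BFS fail/out derivation:
  fail(1) 'b': from fail(0)=0 chase 'b': 0 ⇒ 0;  out=∅∪out(0)=∅
  fail(5) 'd': from fail(0)=0 chase 'd': 0 ⇒ 0;  out={1}∪out(0)={1}
  fail(7) 'c': from fail(0)=0 chase 'c': 0 ⇒ 0;  out=∅∪out(0)=∅
  fail(14) 'e': from fail(0)=0 chase 'e': 0 ⇒ 0;  out=∅∪out(0)=∅
  fail(2) 'be': from fail(1)=0 chase 'e': 0 ⇒ 14;  out=∅∪out(14)=∅
  fail(6) 'bd': from fail(1)=0 chase 'd': 0 ⇒ 5;  out={2}∪out(5)={1,2}
  fail(8) 'ce': from fail(7)=0 chase 'e': 0 ⇒ 14;  out=∅∪out(14)=∅
  fail(11) 'dd': from fail(5)=0 chase 'd': 0 ⇒ 5;  out=∅∪out(5)={1}
  fail(15) 'ee': from fail(14)=0 chase 'e': 0 ⇒ 14;  out=∅∪out(14)=∅
  fail(3) 'bee': from fail(2)=14 chase 'e': 14 ⇒ 15;  out=∅∪out(15)=∅
  fail(9) 'cee': from fail(8)=14 chase 'e': 14 ⇒ 15;  out=∅∪out(15)=∅
  fail(12) 'ddc': from fail(11)=5 chase 'c': 5→0 ⇒ 7;  out=∅∪out(7)=∅
  fail(16) 'eec': from fail(15)=14 chase 'c': 14→0 ⇒ 7;  out={5}∪out(7)={5}
  fail(4) 'beea': from fail(3)=15 chase 'a': 15→14→0 ⇒ 0;  out={0}∪out(0)={0}
  fail(10) 'ceec': from fail(9)=15 chase 'c': 15 ⇒ 16;  out={3}∪out(16)={3,5}
  fail(13) 'ddcd': from fail(12)=7 chase 'd': 7→0 ⇒ 5;  out={4}∪out(5)={1,4}

Run:
[0] read 'e'  n0⇒n14
[1] read 'c'  n14⇒n7 (via fail)
[2] read 'e'  n7⇒n8
[3] read 'b'  n8⇒n1 (via fail)
[4] read 'd'  n1⇒n6  emit P1@[4:4],P2@[3:4]
[5] read 'd'  n6⇒n11 (via fail)  emit P1@[5:5]
[6] read 'b'  n11⇒n1 (via fail)
[7] read 'e'  n1⇒n2
[8] read 'e'  n2⇒n3
[9] read 'c'  n3⇒n16 (via fail)  emit P5@[7:9]
[10] read 'd'  n16⇒n5 (via fail)  emit P1@[10:10]
[11] read 'e'  n5⇒n14 (via fail)
[12] read 'e'  n14⇒n15
[13] read 'c'  n15⇒n16  emit P5@[11:13]
[14] read 'b'  n16⇒n1 (via fail)
[15] read 'e'  n1⇒n2
[16] read 'b'  n2⇒n1 (via fail)
[17] read 'e'  n1⇒n2
[18] read 'e'  n2⇒n3
[19] read 'c'  n3⇒n16 (via fail)  emit P5@[17:19]
[20] read 'b'  n16⇒n1 (via fail)
[21] read 'd'  n1⇒n6  emit P1@[21:21],P2@[20:21]
[22] read 'c'  n6⇒n7 (via fail)
[23] read 'c'  n7⇒n7 (via fail)
[24] read 'c'  n7⇒n7 (via fail)
[25] read 'c'  n7⇒n7 (via fail)
[26] read 'c'  n7⇒n7 (via fail)
[27] read 'e'  n7⇒n8
[28] read 'e'  n8⇒n9
[29] read 'c'  n9⇒n10  emit P3@[26:29],P5@[27:29]
[30] read 'c'  n10⇒n7 (via fail)
[31] read 'b'  n7⇒n1 (via fail)
[32] read 'e'  n1⇒n2
[33] read 'e'  n2⇒n3
[34] read 'a'  n3⇒n4  emit P0@[31:34]
[35] read 'c'  n4⇒n7 (via fail)
[36] read 'e'  n7⇒n8
[37] read 'c'  n8⇒n7 (via fail)
[38] read 'b'  n7⇒n1 (via fail)
[39] read 'e'  n1⇒n2
[40] read 'e'  n2⇒n3
[41] read 'a'  n3⇒n4  emit P0@[38:41]
[42] read 'e'  n4⇒n14 (via fail)
[43] read 'd'  n14⇒n5 (via fail)  emit P1@[43:43]
[44] read 'b'  n5⇒n1 (via fail)
[45] read 'e'  n1⇒n2
[46] read 'e'  n2⇒n3
[47] read 'a'  n3⇒n4  emit P0@[44:47]
[48] read 'b'  n4⇒n1 (via fail)
[49] read 'd'  n1⇒n6  emit P1@[49:49],P2@[48:49]
[50] read 'b'  n6⇒n1 (via fail)
[51] read 'd'  n1⇒n6  emit P1@[51:51],P2@[50:51]
[52] read 'a'  n6⇒n0 (via fail)

Matches: [[4,1],[4,2],[5,1],[9,5],[10,1],[13,5],[19,5],[21,1],[21,2],[29,3],[29,5],[34,0],[41,0],[43,1],[47,0],[49,1],[49,2],[51,1],[51,2]]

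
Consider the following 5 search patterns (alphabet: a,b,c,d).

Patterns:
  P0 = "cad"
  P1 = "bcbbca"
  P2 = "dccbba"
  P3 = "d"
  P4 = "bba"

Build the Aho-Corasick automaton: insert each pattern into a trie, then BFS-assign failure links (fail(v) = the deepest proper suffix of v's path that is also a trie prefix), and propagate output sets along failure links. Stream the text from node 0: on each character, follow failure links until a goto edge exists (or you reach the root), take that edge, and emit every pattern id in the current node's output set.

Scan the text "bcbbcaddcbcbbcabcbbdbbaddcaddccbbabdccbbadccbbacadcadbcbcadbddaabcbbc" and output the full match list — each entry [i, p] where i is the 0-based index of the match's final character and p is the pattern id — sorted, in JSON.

Construct AC machine:
Trie (insert patterns):
  0='ε' goto b→4 c→1 d→10
  1='c' goto a→2
  2='ca' goto d→3
  3='cad' goto ·  ←P0
  4='b' goto b→16 c→5
  5='bc' goto b→6
  6='bcb' goto b→7
  7='bcbb' goto c→8
  8='bcbbc' goto a→9
  9='bcbbca' goto ·  ←P1
  10='d' goto c→11  ←P3
  11='dc' goto c→12
  12='dcc' goto b→13
  13='dccb' goto b→14
  14='dccbb' goto a→15
  15='dccbba' goto ·  ←P2
  16='bb' goto a→17
  17='bba' goto ·  ←P4

Failure links (BFS by depth):
  fail(1) 'c': from fail(0)=0 chase 'c': 0 ⇒ 0;  out=∅∪out(0)=∅
  fail(4) 'b': from fail(0)=0 chase 'b': 0 ⇒ 0;  out=∅∪out(0)=∅
  fail(10) 'd': from fail(0)=0 chase 'd': 0 ⇒ 0;  out={3}∪out(0)={3}
  fail(2) 'ca': from fail(1)=0 chase 'a': 0 ⇒ 0;  out=∅∪out(0)=∅
  fail(5) 'bc': from fail(4)=0 chase 'c': 0 ⇒ 1;  out=∅∪out(1)=∅
  fail(11) 'dc': from fail(10)=0 chase 'c': 0 ⇒ 1;  out=∅∪out(1)=∅
  fail(16) 'bb': from fail(4)=0 chase 'b': 0 ⇒ 4;  out=∅∪out(4)=∅
  fail(3) 'cad': from fail(2)=0 chase 'd': 0 ⇒ 10;  out={0}∪out(10)={0,3}
  fail(6) 'bcb': from fail(5)=1 chase 'b': 1→0 ⇒ 4;  out=∅∪out(4)=∅
  fail(12) 'dcc': from fail(11)=1 chase 'c': 1→0 ⇒ 1;  out=∅∪out(1)=∅
  fail(17) 'bba': from fail(16)=4 chase 'a': 4→0 ⇒ 0;  out={4}∪out(0)={4}
  fail(7) 'bcbb': from fail(6)=4 chase 'b': 4 ⇒ 16;  out=∅∪out(16)=∅
  fail(13) 'dccb': from fail(12)=1 chase 'b': 1→0 ⇒ 4;  out=∅∪out(4)=∅
  fail(8) 'bcbbc': from fail(7)=16 chase 'c': 16→4 ⇒ 5;  out=∅∪out(5)=∅
  fail(14) 'dccbb': from fail(13)=4 chase 'b': 4 ⇒ 16;  out=∅∪out(16)=∅
  fail(9) 'bcbbca': from fail(8)=5 chase 'a': 5→1 ⇒ 2;  out={1}∪out(2)={1}
  fail(15) 'dccbba': from fail(14)=16 chase 'a': 16 ⇒ 17;  out={2}∪out(17)={2,4}

Text stream:
[0] read 'b'  n0⇒n4
[1] read 'c'  n4⇒n5
[2] read 'b'  n5⇒n6
[3] read 'b'  n6⇒n7
[4] read 'c'  n7⇒n8
[5] read 'a'  n8⇒n9  → match P1@[0:5]
[6] read 'd'  n9⇒n3 ·f  → match P0@[4:6],P3@[6:6]
[7] read 'd'  n3⇒n10 ·f  → match P3@[7:7]
[8] read 'c'  n10⇒n11
[9] read 'b'  n11⇒n4 ·f
[10] read 'c'  n4⇒n5
[11] read 'b'  n5⇒n6
[12] read 'b'  n6⇒n7
[13] read 'c'  n7⇒n8
[14] read 'a'  n8⇒n9  → match P1@[9:14]
[15] read 'b'  n9⇒n4 ·f
[16] read 'c'  n4⇒n5
[17] read 'b'  n5⇒n6
[18] read 'b'  n6⇒n7
[19] read 'd'  n7⇒n10 ·f  → match P3@[19:19]
[20] read 'b'  n10⇒n4 ·f
[21] read 'b'  n4⇒n16
[22] read 'a'  n16⇒n17  → match P4@[20:22]
[23] read 'd'  n17⇒n10 ·f  → match P3@[23:23]
[24] read 'd'  n10⇒n10 ·f  → match P3@[24:24]
[25] read 'c'  n10⇒n11
[26] read 'a'  n11⇒n2 ·f
[27] read 'd'  n2⇒n3  → match P0@[25:27],P3@[27:27]
[28] read 'd'  n3⇒n10 ·f  → match P3@[28:28]
[29] read 'c'  n10⇒n11
[30] read 'c'  n11⇒n12
[31] read 'b'  n12⇒n13
[32] read 'b'  n13⇒n14
[33] read 'a'  n14⇒n15  → match P2@[28:33],P4@[31:33]
[34] read 'b'  n15⇒n4 ·f
[35] read 'd'  n4⇒n10 ·f  → match P3@[35:35]
[36] read 'c'  n10⇒n11
[37] read 'c'  n11⇒n12
[38] read 'b'  n12⇒n13
[39] read 'b'  n13⇒n14
[40] read 'a'  n14⇒n15  → match P2@[35:40],P4@[38:40]
[41] read 'd'  n15⇒n10 ·f  → match P3@[41:41]
[42] read 'c'  n10⇒n11
[43] read 'c'  n11⇒n12
[44] read 'b'  n12⇒n13
[45] read 'b'  n13⇒n14
[46] read 'a'  n14⇒n15  → match P2@[41:46],P4@[44:46]
[47] read 'c'  n15⇒n1 ·f
[48] read 'a'  n1⇒n2
[49] read 'd'  n2⇒n3  → match P0@[47:49],P3@[49:49]
[50] read 'c'  n3⇒n11 ·f
[51] read 'a'  n11⇒n2 ·f
[52] read 'd'  n2⇒n3  → match P0@[50:52],P3@[52:52]
[53] read 'b'  n3⇒n4 ·f
[54] read 'c'  n4⇒n5
[55] read 'b'  n5⇒n6
[56] read 'c'  n6⇒n5 ·f
[57] read 'a'  n5⇒n2 ·f
[58] read 'd'  n2⇒n3  → match P0@[56:58],P3@[58:58]
[59] read 'b'  n3⇒n4 ·f
[60] read 'd'  n4⇒n10 ·f  → match P3@[60:60]
[61] read 'd'  n10⇒n10 ·f  → match P3@[61:61]
[62] read 'a'  n10⇒n0 ·f
[63] read 'a'  n0⇒n0
[64] read 'b'  n0⇒n4
[65] read 'c'  n4⇒n5
[66] read 'b'  n5⇒n6
[67] read 'b'  n6⇒n7
[68] read 'c'  n7⇒n8

All matches (sorted): [[5,1],[6,0],[6,3],[7,3],[14,1],[19,3],[22,4],[23,3],[24,3],[27,0],[27,3],[28,3],[33,2],[33,4],[35,3],[40,2],[40,4],[41,3],[46,2],[46,4],[49,0],[49,3],[52,0],[52,3],[58,0],[58,3],[60,3],[61,3]]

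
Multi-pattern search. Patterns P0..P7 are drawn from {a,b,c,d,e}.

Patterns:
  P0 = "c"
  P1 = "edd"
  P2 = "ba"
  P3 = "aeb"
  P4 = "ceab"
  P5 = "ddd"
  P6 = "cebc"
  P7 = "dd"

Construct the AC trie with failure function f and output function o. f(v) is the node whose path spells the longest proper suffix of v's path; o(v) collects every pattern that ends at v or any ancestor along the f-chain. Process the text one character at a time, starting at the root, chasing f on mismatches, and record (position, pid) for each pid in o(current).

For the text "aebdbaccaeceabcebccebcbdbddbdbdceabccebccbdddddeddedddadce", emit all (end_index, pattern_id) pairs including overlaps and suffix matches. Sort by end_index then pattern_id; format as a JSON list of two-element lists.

Construct AC machine:
Trie (insert patterns):
  n0 'ε': a→7 b→5 c→1 d→13 e→2
  n1 'c': e→10  [P0 ends]
  n2 'e': d→3
  n3 'ed': d→4
  n4 'edd': ·  [P1 ends]
  n5 'b': a→6
  n6 'ba': ·  [P2 ends]
  n7 'a': e→8
  n8 'ae': b→9
  n9 'aeb': ·  [P3 ends]
  n10 'ce': a→11 b→16
  n11 'cea': b→12
  n12 'ceab': ·  [P4 ends]
  n13 'd': d→14
  n14 'dd': d→15  [P7 ends]
  n15 'ddd': ·  [P5 ends]
  n16 'ceb': c→17
  n17 'cebc': ·  [P6 ends]

BFS fail/out derivation:
  fail(1) 'c': from fail(0)=0 chase 'c': 0 ⇒ 0;  out={0}∪out(0)={0}
  fail(2) 'e': from fail(0)=0 chase 'e': 0 ⇒ 0;  out=∅∪out(0)=∅
  fail(5) 'b': from fail(0)=0 chase 'b': 0 ⇒ 0;  out=∅∪out(0)=∅
  fail(7) 'a': from fail(0)=0 chase 'a': 0 ⇒ 0;  out=∅∪out(0)=∅
  fail(13) 'd': from fail(0)=0 chase 'd': 0 ⇒ 0;  out=∅∪out(0)=∅
  fail(3) 'ed': from fail(2)=0 chase 'd': 0 ⇒ 13;  out=∅∪out(13)=∅
  fail(6) 'ba': from fail(5)=0 chase 'a': 0 ⇒ 7;  out={2}∪out(7)={2}
  fail(8) 'ae': from fail(7)=0 chase 'e': 0 ⇒ 2;  out=∅∪out(2)=∅
  fail(10) 'ce': from fail(1)=0 chase 'e': 0 ⇒ 2;  out=∅∪out(2)=∅
  fail(14) 'dd': from fail(13)=0 chase 'd': 0 ⇒ 13;  out={7}∪out(13)={7}
  fail(4) 'edd': from fail(3)=13 chase 'd': 13 ⇒ 14;  out={1}∪out(14)={1,7}
  fail(9) 'aeb': from fail(8)=2 chase 'b': 2→0 ⇒ 5;  out={3}∪out(5)={3}
  fail(11) 'cea': from fail(10)=2 chase 'a': 2→0 ⇒ 7;  out=∅∪out(7)=∅
  fail(15) 'ddd': from fail(14)=13 chase 'd': 13 ⇒ 14;  out={5}∪out(14)={5,7}
  fail(16) 'ceb': from fail(10)=2 chase 'b': 2→0 ⇒ 5;  out=∅∪out(5)=∅
  fail(12) 'ceab': from fail(11)=7 chase 'b': 7→0 ⇒ 5;  out={4}∪out(5)={4}
  fail(17) 'cebc': from fail(16)=5 chase 'c': 5→0 ⇒ 1;  out={6}∪out(1)={0,6}

Text stream:
pos 0 'a': at 7
pos 1 'e': at 8
pos 2 'b': at 9  emit P3@[0:2]
pos 3 'd': at 13 ·f
pos 4 'b': at 5 ·f
pos 5 'a': at 6  emit P2@[4:5]
pos 6 'c': at 1 ·f  emit P0@[6:6]
pos 7 'c': at 1 ·f  emit P0@[7:7]
pos 8 'a': at 7 ·f
pos 9 'e': at 8
pos 10 'c': at 1 ·f  emit P0@[10:10]
pos 11 'e': at 10
pos 12 'a': at 11
pos 13 'b': at 12  emit P4@[10:13]
pos 14 'c': at 1 ·f  emit P0@[14:14]
pos 15 'e': at 10
pos 16 'b': at 16
pos 17 'c': at 17  emit P0@[17:17],P6@[14:17]
pos 18 'c': at 1 ·f  emit P0@[18:18]
pos 19 'e': at 10
pos 20 'b': at 16
pos 21 'c': at 17  emit P0@[21:21],P6@[18:21]
pos 22 'b': at 5 ·f
pos 23 'd': at 13 ·f
pos 24 'b': at 5 ·f
pos 25 'd': at 13 ·f
pos 26 'd': at 14  emit P7@[25:26]
pos 27 'b': at 5 ·f
pos 28 'd': at 13 ·f
pos 29 'b': at 5 ·f
pos 30 'd': at 13 ·f
pos 31 'c': at 1 ·f  emit P0@[31:31]
pos 32 'e': at 10
pos 33 'a': at 11
pos 34 'b': at 12  emit P4@[31:34]
pos 35 'c': at 1 ·f  emit P0@[35:35]
pos 36 'c': at 1 ·f  emit P0@[36:36]
pos 37 'e': at 10
pos 38 'b': at 16
pos 39 'c': at 17  emit P0@[39:39],P6@[36:39]
pos 40 'c': at 1 ·f  emit P0@[40:40]
pos 41 'b': at 5 ·f
pos 42 'd': at 13 ·f
pos 43 'd': at 14  emit P7@[42:43]
pos 44 'd': at 15  emit P5@[42:44],P7@[43:44]
pos 45 'd': at 15 ·f  emit P5@[43:45],P7@[44:45]
pos 46 'd': at 15 ·f  emit P5@[44:46],P7@[45:46]
pos 47 'e': at 2 ·f
pos 48 'd': at 3
pos 49 'd': at 4  emit P1@[47:49],P7@[48:49]
pos 50 'e': at 2 ·f
pos 51 'd': at 3
pos 52 'd': at 4  emit P1@[50:52],P7@[51:52]
pos 53 'd': at 15 ·f  emit P5@[51:53],P7@[52:53]
pos 54 'a': at 7 ·f
pos 55 'd': at 13 ·f
pos 56 'c': at 1 ·f  emit P0@[56:56]
pos 57 'e': at 10

Result: [[2,3],[5,2],[6,0],[7,0],[10,0],[13,4],[14,0],[17,0],[17,6],[18,0],[21,0],[21,6],[26,7],[31,0],[34,4],[35,0],[36,0],[39,0],[39,6],[40,0],[43,7],[44,5],[44,7],[45,5],[45,7],[46,5],[46,7],[49,1],[49,7],[52,1],[52,7],[53,5],[53,7],[56,0]]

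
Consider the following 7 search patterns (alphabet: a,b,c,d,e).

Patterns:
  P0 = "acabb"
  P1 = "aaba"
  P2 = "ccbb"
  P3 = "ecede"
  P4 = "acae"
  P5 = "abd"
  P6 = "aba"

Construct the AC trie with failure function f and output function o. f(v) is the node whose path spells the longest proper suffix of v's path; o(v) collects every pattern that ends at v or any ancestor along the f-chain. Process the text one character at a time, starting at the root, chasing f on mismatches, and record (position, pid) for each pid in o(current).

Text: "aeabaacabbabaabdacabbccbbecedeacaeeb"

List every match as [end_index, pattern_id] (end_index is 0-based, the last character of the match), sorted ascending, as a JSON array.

Build automaton:
Trie (insert patterns):
  n0 'ε': a→1 c→9 e→13
  n1 'a': a→6 b→19 c→2
  n2 'ac': a→3
  n3 'aca': b→4 e→18
  n4 'acab': b→5
  n5 'acabb': ·  ←P0
  n6 'aa': b→7
  n7 'aab': a→8
  n8 'aaba': ·  ←P1
  n9 'c': c→10
  n10 'cc': b→11
  n11 'ccb': b→12
  n12 'ccbb': ·  ←P2
  n13 'e': c→14
  n14 'ec': e→15
  n15 'ece': d→16
  n16 'eced': e→17
  n17 'ecede': ·  ←P3
  n18 'acae': ·  ←P4
  n19 'ab': a→21 d→20
  n20 'abd': ·  ←P5
  n21 'aba': ·  ←P6

Failure links (BFS by depth):
  n1('a'): parent n0 fail=0; on 'a' 0 → fail=0;  out ∅∪∅=∅
  n9('c'): parent n0 fail=0; on 'c' 0 → fail=0;  out ∅∪∅=∅
  n13('e'): parent n0 fail=0; on 'e' 0 → fail=0;  out ∅∪∅=∅
  n2('ac'): parent n1 fail=0; on 'c' 0 → fail=9;  out ∅∪∅=∅
  n6('aa'): parent n1 fail=0; on 'a' 0 → fail=1;  out ∅∪∅=∅
  n10('cc'): parent n9 fail=0; on 'c' 0 → fail=9;  out ∅∪∅=∅
  n14('ec'): parent n13 fail=0; on 'c' 0 → fail=9;  out ∅∪∅=∅
  n19('ab'): parent n1 fail=0; on 'b' 0 → fail=0;  out ∅∪∅=∅
  n3('aca'): parent n2 fail=9; on 'a' 9→0 → fail=1;  out ∅∪∅=∅
  n7('aab'): parent n6 fail=1; on 'b' 1 → fail=19;  out ∅∪∅=∅
  n11('ccb'): parent n10 fail=9; on 'b' 9→0 → fail=0;  out ∅∪∅=∅
  n15('ece'): parent n14 fail=9; on 'e' 9→0 → fail=13;  out ∅∪∅=∅
  n20('abd'): parent n19 fail=0; on 'd' 0 → fail=0;  out {5}∪∅={5}
  n21('aba'): parent n19 fail=0; on 'a' 0 → fail=1;  out {6}∪∅={6}
  n4('acab'): parent n3 fail=1; on 'b' 1 → fail=19;  out ∅∪∅=∅
  n8('aaba'): parent n7 fail=19; on 'a' 19 → fail=21;  out {1}∪{6}={1,6}
  n12('ccbb'): parent n11 fail=0; on 'b' 0 → fail=0;  out {2}∪∅={2}
  n16('eced'): parent n15 fail=13; on 'd' 13→0 → fail=0;  out ∅∪∅=∅
  n18('acae'): parent n3 fail=1; on 'e' 1→0 → fail=13;  out {4}∪∅={4}
  n5('acabb'): parent n4 fail=19; on 'b' 19→0 → fail=0;  out {0}∪∅={0}
  n17('ecede'): parent n16 fail=0; on 'e' 0 → fail=13;  out {3}∪∅={3}

Text stream:
[0] read 'a'  n0⇒n1
[1] read 'e'  n1⇒n13 (fail-walked)
[2] read 'a'  n13⇒n1 (fail-walked)
[3] read 'b'  n1⇒n19
[4] read 'a'  n19⇒n21  → match P6@[2:4]
[5] read 'a'  n21⇒n6 (fail-walked)
[6] read 'c'  n6⇒n2 (fail-walked)
[7] read 'a'  n2⇒n3
[8] read 'b'  n3⇒n4
[9] read 'b'  n4⇒n5  → match P0@[5:9]
[10] read 'a'  n5⇒n1 (fail-walked)
[11] read 'b'  n1⇒n19
[12] read 'a'  n19⇒n21  → match P6@[10:12]
[13] read 'a'  n21⇒n6 (fail-walked)
[14] read 'b'  n6⇒n7
[15] read 'd'  n7⇒n20 (fail-walked)  → match P5@[13:15]
[16] read 'a'  n20⇒n1 (fail-walked)
[17] read 'c'  n1⇒n2
[18] read 'a'  n2⇒n3
[19] read 'b'  n3⇒n4
[20] read 'b'  n4⇒n5  → match P0@[16:20]
[21] read 'c'  n5⇒n9 (fail-walked)
[22] read 'c'  n9⇒n10
[23] read 'b'  n10⇒n11
[24] read 'b'  n11⇒n12  → match P2@[21:24]
[25] read 'e'  n12⇒n13 (fail-walked)
[26] read 'c'  n13⇒n14
[27] read 'e'  n14⇒n15
[28] read 'd'  n15⇒n16
[29] read 'e'  n16⇒n17  → match P3@[25:29]
[30] read 'a'  n17⇒n1 (fail-walked)
[31] read 'c'  n1⇒n2
[32] read 'a'  n2⇒n3
[33] read 'e'  n3⇒n18  → match P4@[30:33]
[34] read 'e'  n18⇒n13 (fail-walked)
[35] read 'b'  n13⇒n0 (fail-walked)

Result: [[4,6],[9,0],[12,6],[15,5],[20,0],[24,2],[29,3],[33,4]]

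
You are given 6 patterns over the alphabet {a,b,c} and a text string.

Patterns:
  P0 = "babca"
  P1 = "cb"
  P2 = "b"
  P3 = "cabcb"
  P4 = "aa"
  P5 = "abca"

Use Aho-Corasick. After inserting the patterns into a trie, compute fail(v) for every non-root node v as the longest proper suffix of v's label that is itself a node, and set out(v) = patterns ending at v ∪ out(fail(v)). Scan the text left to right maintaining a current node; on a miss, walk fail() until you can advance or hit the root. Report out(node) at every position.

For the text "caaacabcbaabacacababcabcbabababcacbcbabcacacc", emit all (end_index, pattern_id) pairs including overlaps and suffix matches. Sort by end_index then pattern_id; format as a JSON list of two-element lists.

Build automaton:
Trie nodes:
  0='ε' goto a→12 b→1 c→6
  1='b' goto a→2  [P2 ends]
  2='ba' goto b→3
  3='bab' goto c→4
  4='babc' goto a→5
  5='babca' goto ·  [P0 ends]
  6='c' goto a→8 b→7
  7='cb' goto ·  [P1 ends]
  8='ca' goto b→9
  9='cab' goto c→10
  10='cabc' goto b→11
  11='cabcb' goto ·  [P3 ends]
  12='a' goto a→13 b→14
  13='aa' goto ·  [P4 ends]
  14='ab' goto c→15
  15='abc' goto a→16
  16='abca' goto ·  [P5 ends]

BFS fail/out derivation:
  fail(1) 'b': from fail(0)=0 chase 'b': 0 ⇒ 0;  out={2}∪out(0)={2}
  fail(6) 'c': from fail(0)=0 chase 'c': 0 ⇒ 0;  out=∅∪out(0)=∅
  fail(12) 'a': from fail(0)=0 chase 'a': 0 ⇒ 0;  out=∅∪out(0)=∅
  fail(2) 'ba': from fail(1)=0 chase 'a': 0 ⇒ 12;  out=∅∪out(12)=∅
  fail(7) 'cb': from fail(6)=0 chase 'b': 0 ⇒ 1;  out={1}∪out(1)={1,2}
  fail(8) 'ca': from fail(6)=0 chase 'a': 0 ⇒ 12;  out=∅∪out(12)=∅
  fail(13) 'aa': from fail(12)=0 chase 'a': 0 ⇒ 12;  out={4}∪out(12)={4}
  fail(14) 'ab': from fail(12)=0 chase 'b': 0 ⇒ 1;  out=∅∪out(1)={2}
  fail(3) 'bab': from fail(2)=12 chase 'b': 12 ⇒ 14;  out=∅∪out(14)={2}
  fail(9) 'cab': from fail(8)=12 chase 'b': 12 ⇒ 14;  out=∅∪out(14)={2}
  fail(15) 'abc': from fail(14)=1 chase 'c': 1→0 ⇒ 6;  out=∅∪out(6)=∅
  fail(4) 'babc': from fail(3)=14 chase 'c': 14 ⇒ 15;  out=∅∪out(15)=∅
  fail(10) 'cabc': from fail(9)=14 chase 'c': 14 ⇒ 15;  out=∅∪out(15)=∅
  fail(16) 'abca': from fail(15)=6 chase 'a': 6 ⇒ 8;  out={5}∪out(8)={5}
  fail(5) 'babca': from fail(4)=15 chase 'a': 15 ⇒ 16;  out={0}∪out(16)={0,5}
  fail(11) 'cabcb': from fail(10)=15 chase 'b': 15→6 ⇒ 7;  out={3}∪out(7)={1,2,3}

Text stream:
pos 0 'c': at 6
pos 1 'a': at 8
pos 2 'a': at 13 ·f  ** P4@[1:2]
pos 3 'a': at 13 ·f  ** P4@[2:3]
pos 4 'c': at 6 ·f
pos 5 'a': at 8
pos 6 'b': at 9  ** P2@[6:6]
pos 7 'c': at 10
pos 8 'b': at 11  ** P1@[7:8],P2@[8:8],P3@[4:8]
pos 9 'a': at 2 ·f
pos 10 'a': at 13 ·f  ** P4@[9:10]
pos 11 'b': at 14 ·f  ** P2@[11:11]
pos 12 'a': at 2 ·f
pos 13 'c': at 6 ·f
pos 14 'a': at 8
pos 15 'c': at 6 ·f
pos 16 'a': at 8
pos 17 'b': at 9  ** P2@[17:17]
pos 18 'a': at 2 ·f
pos 19 'b': at 3  ** P2@[19:19]
pos 20 'c': at 4
pos 21 'a': at 5  ** P0@[17:21],P5@[18:21]
pos 22 'b': at 9 ·f  ** P2@[22:22]
pos 23 'c': at 10
pos 24 'b': at 11  ** P1@[23:24],P2@[24:24],P3@[20:24]
pos 25 'a': at 2 ·f
pos 26 'b': at 3  ** P2@[26:26]
pos 27 'a': at 2 ·f
pos 28 'b': at 3  ** P2@[28:28]
pos 29 'a': at 2 ·f
pos 30 'b': at 3  ** P2@[30:30]
pos 31 'c': at 4
pos 32 'a': at 5  ** P0@[28:32],P5@[29:32]
pos 33 'c': at 6 ·f
pos 34 'b': at 7  ** P1@[33:34],P2@[34:34]
pos 35 'c': at 6 ·f
pos 36 'b': at 7  ** P1@[35:36],P2@[36:36]
pos 37 'a': at 2 ·f
pos 38 'b': at 3  ** P2@[38:38]
pos 39 'c': at 4
pos 40 'a': at 5  ** P0@[36:40],P5@[37:40]
pos 41 'c': at 6 ·f
pos 42 'a': at 8
pos 43 'c': at 6 ·f
pos 44 'c': at 6 ·f

Result: [[2,4],[3,4],[6,2],[8,1],[8,2],[8,3],[10,4],[11,2],[17,2],[19,2],[21,0],[21,5],[22,2],[24,1],[24,2],[24,3],[26,2],[28,2],[30,2],[32,0],[32,5],[34,1],[34,2],[36,1],[36,2],[38,2],[40,0],[40,5]]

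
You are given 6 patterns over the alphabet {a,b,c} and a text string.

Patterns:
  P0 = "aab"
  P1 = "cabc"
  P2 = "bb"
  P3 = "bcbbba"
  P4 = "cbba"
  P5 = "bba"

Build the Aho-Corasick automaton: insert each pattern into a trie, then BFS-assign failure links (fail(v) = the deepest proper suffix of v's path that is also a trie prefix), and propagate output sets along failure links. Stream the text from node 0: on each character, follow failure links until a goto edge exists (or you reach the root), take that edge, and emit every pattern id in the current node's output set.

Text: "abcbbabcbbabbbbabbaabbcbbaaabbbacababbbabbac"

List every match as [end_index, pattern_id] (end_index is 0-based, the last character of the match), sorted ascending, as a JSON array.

Build:
Trie (insert patterns):
  0='ε' goto a→1 b→8 c→4
  1='a' goto a→2
  2='aa' goto b→3
  3='aab' goto ·  ←P0
  4='c' goto a→5 b→15
  5='ca' goto b→6
  6='cab' goto c→7
  7='cabc' goto ·  ←P1
  8='b' goto b→9 c→10
  9='bb' goto a→18  ←P2
  10='bc' goto b→11
  11='bcb' goto b→12
  12='bcbb' goto b→13
  13='bcbbb' goto a→14
  14='bcbbba' goto ·  ←P3
  15='cb' goto b→16
  16='cbb' goto a→17
  17='cbba' goto ·  ←P4
  18='bba' goto ·  ←P5

Failure links (BFS by depth):
  n1('a'): parent n0 fail=0; on 'a' 0 → fail=0;  out ∅∪∅=∅
  n4('c'): parent n0 fail=0; on 'c' 0 → fail=0;  out ∅∪∅=∅
  n8('b'): parent n0 fail=0; on 'b' 0 → fail=0;  out ∅∪∅=∅
  n2('aa'): parent n1 fail=0; on 'a' 0 → fail=1;  out ∅∪∅=∅
  n5('ca'): parent n4 fail=0; on 'a' 0 → fail=1;  out ∅∪∅=∅
  n9('bb'): parent n8 fail=0; on 'b' 0 → fail=8;  out {2}∪∅={2}
  n10('bc'): parent n8 fail=0; on 'c' 0 → fail=4;  out ∅∪∅=∅
  n15('cb'): parent n4 fail=0; on 'b' 0 → fail=8;  out ∅∪∅=∅
  n3('aab'): parent n2 fail=1; on 'b' 1→0 → fail=8;  out {0}∪∅={0}
  n6('cab'): parent n5 fail=1; on 'b' 1→0 → fail=8;  out ∅∪∅=∅
  n11('bcb'): parent n10 fail=4; on 'b' 4 → fail=15;  out ∅∪∅=∅
  n16('cbb'): parent n15 fail=8; on 'b' 8 → fail=9;  out ∅∪{2}={2}
  n18('bba'): parent n9 fail=8; on 'a' 8→0 → fail=1;  out {5}∪∅={5}
  n7('cabc'): parent n6 fail=8; on 'c' 8 → fail=10;  out {1}∪∅={1}
  n12('bcbb'): parent n11 fail=15; on 'b' 15 → fail=16;  out ∅∪{2}={2}
  n17('cbba'): parent n16 fail=9; on 'a' 9 → fail=18;  out {4}∪{5}={4,5}
  n13('bcbbb'): parent n12 fail=16; on 'b' 16→9→8 → fail=9;  out ∅∪{2}={2}
  n14('bcbbba'): parent n13 fail=9; on 'a' 9 → fail=18;  out {3}∪{5}={3,5}

Scan:
pos 0 'a': at 1
pos 1 'b': at 8 (fail-walked)
pos 2 'c': at 10
pos 3 'b': at 11
pos 4 'b': at 12  ** P2@[3:4]
pos 5 'a': at 17 (fail-walked)  ** P4@[2:5],P5@[3:5]
pos 6 'b': at 8 (fail-walked)
pos 7 'c': at 10
pos 8 'b': at 11
pos 9 'b': at 12  ** P2@[8:9]
pos 10 'a': at 17 (fail-walked)  ** P4@[7:10],P5@[8:10]
pos 11 'b': at 8 (fail-walked)
pos 12 'b': at 9  ** P2@[11:12]
pos 13 'b': at 9 (fail-walked)  ** P2@[12:13]
pos 14 'b': at 9 (fail-walked)  ** P2@[13:14]
pos 15 'a': at 18  ** P5@[13:15]
pos 16 'b': at 8 (fail-walked)
pos 17 'b': at 9  ** P2@[16:17]
pos 18 'a': at 18  ** P5@[16:18]
pos 19 'a': at 2 (fail-walked)
pos 20 'b': at 3  ** P0@[18:20]
pos 21 'b': at 9 (fail-walked)  ** P2@[20:21]
pos 22 'c': at 10 (fail-walked)
pos 23 'b': at 11
pos 24 'b': at 12  ** P2@[23:24]
pos 25 'a': at 17 (fail-walked)  ** P4@[22:25],P5@[23:25]
pos 26 'a': at 2 (fail-walked)
pos 27 'a': at 2 (fail-walked)
pos 28 'b': at 3  ** P0@[26:28]
pos 29 'b': at 9 (fail-walked)  ** P2@[28:29]
pos 30 'b': at 9 (fail-walked)  ** P2@[29:30]
pos 31 'a': at 18  ** P5@[29:31]
pos 32 'c': at 4 (fail-walked)
pos 33 'a': at 5
pos 34 'b': at 6
pos 35 'a': at 1 (fail-walked)
pos 36 'b': at 8 (fail-walked)
pos 37 'b': at 9  ** P2@[36:37]
pos 38 'b': at 9 (fail-walked)  ** P2@[37:38]
pos 39 'a': at 18  ** P5@[37:39]
pos 40 'b': at 8 (fail-walked)
pos 41 'b': at 9  ** P2@[40:41]
pos 42 'a': at 18  ** P5@[40:42]
pos 43 'c': at 4 (fail-walked)

Matches: [[4,2],[5,4],[5,5],[9,2],[10,4],[10,5],[12,2],[13,2],[14,2],[15,5],[17,2],[18,5],[20,0],[21,2],[24,2],[25,4],[25,5],[28,0],[29,2],[30,2],[31,5],[37,2],[38,2],[39,5],[41,2],[42,5]]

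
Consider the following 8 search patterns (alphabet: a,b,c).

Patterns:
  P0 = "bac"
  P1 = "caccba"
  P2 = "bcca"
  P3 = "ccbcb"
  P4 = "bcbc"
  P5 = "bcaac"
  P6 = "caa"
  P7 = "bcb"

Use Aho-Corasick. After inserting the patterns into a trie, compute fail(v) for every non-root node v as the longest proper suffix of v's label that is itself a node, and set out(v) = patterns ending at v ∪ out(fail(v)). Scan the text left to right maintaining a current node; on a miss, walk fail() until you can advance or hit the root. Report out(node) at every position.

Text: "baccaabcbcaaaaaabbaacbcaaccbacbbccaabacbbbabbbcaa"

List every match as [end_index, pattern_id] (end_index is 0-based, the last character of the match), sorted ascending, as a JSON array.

Construct AC machine:
Trie nodes:
  n0 'ε': b→1 c→4
  n1 'b': a→2 c→10
  n2 'ba': c→3
  n3 'bac': ·  [P0 ends]
  n4 'c': a→5 c→13
  n5 'ca': a→22 c→6
  n6 'cac': c→7
  n7 'cacc': b→8
  n8 'caccb': a→9
  n9 'caccba': ·  [P1 ends]
  n10 'bc': a→19 b→17 c→11
  n11 'bcc': a→12
  n12 'bcca': ·  [P2 ends]
  n13 'cc': b→14
  n14 'ccb': c→15
  n15 'ccbc': b→16
  n16 'ccbcb': ·  [P3 ends]
  n17 'bcb': c→18  [P7 ends]
  n18 'bcbc': ·  [P4 ends]
  n19 'bca': a→20
  n20 'bcaa': c→21
  n21 'bcaac': ·  [P5 ends]
  n22 'caa': ·  [P6 ends]

Failure links (BFS by depth):
  fail(1) 'b': from fail(0)=0 chase 'b': 0 ⇒ 0;  out=∅∪out(0)=∅
  fail(4) 'c': from fail(0)=0 chase 'c': 0 ⇒ 0;  out=∅∪out(0)=∅
  fail(2) 'ba': from fail(1)=0 chase 'a': 0 ⇒ 0;  out=∅∪out(0)=∅
  fail(5) 'ca': from fail(4)=0 chase 'a': 0 ⇒ 0;  out=∅∪out(0)=∅
  fail(10) 'bc': from fail(1)=0 chase 'c': 0 ⇒ 4;  out=∅∪out(4)=∅
  fail(13) 'cc': from fail(4)=0 chase 'c': 0 ⇒ 4;  out=∅∪out(4)=∅
  fail(3) 'bac': from fail(2)=0 chase 'c': 0 ⇒ 4;  out={0}∪out(4)={0}
  fail(6) 'cac': from fail(5)=0 chase 'c': 0 ⇒ 4;  out=∅∪out(4)=∅
  fail(11) 'bcc': from fail(10)=4 chase 'c': 4 ⇒ 13;  out=∅∪out(13)=∅
  fail(14) 'ccb': from fail(13)=4 chase 'b': 4→0 ⇒ 1;  out=∅∪out(1)=∅
  fail(17) 'bcb': from fail(10)=4 chase 'b': 4→0 ⇒ 1;  out={7}∪out(1)={7}
  fail(19) 'bca': from fail(10)=4 chase 'a': 4 ⇒ 5;  out=∅∪out(5)=∅
  fail(22) 'caa': from fail(5)=0 chase 'a': 0 ⇒ 0;  out={6}∪out(0)={6}
  fail(7) 'cacc': from fail(6)=4 chase 'c': 4 ⇒ 13;  out=∅∪out(13)=∅
  fail(12) 'bcca': from fail(11)=13 chase 'a': 13→4 ⇒ 5;  out={2}∪out(5)={2}
  fail(15) 'ccbc': from fail(14)=1 chase 'c': 1 ⇒ 10;  out=∅∪out(10)=∅
  fail(18) 'bcbc': from fail(17)=1 chase 'c': 1 ⇒ 10;  out={4}∪out(10)={4}
  fail(20) 'bcaa': from fail(19)=5 chase 'a': 5 ⇒ 22;  out=∅∪out(22)={6}
  fail(8) 'caccb': from fail(7)=13 chase 'b': 13 ⇒ 14;  out=∅∪out(14)=∅
  fail(16) 'ccbcb': from fail(15)=10 chase 'b': 10 ⇒ 17;  out={3}∪out(17)={3,7}
  fail(21) 'bcaac': from fail(20)=22 chase 'c': 22→0 ⇒ 4;  out={5}∪out(4)={5}
  fail(9) 'caccba': from fail(8)=14 chase 'a': 14→1 ⇒ 2;  out={1}∪out(2)={1}

Scan:
i=0 'b': node 0→1
i=1 'a': node 1→2
i=2 'c': node 2→3  ** P0@[0:2]
i=3 'c': node 3→13 (via fail)
i=4 'a': node 13→5 (via fail)
i=5 'a': node 5→22  ** P6@[3:5]
i=6 'b': node 22→1 (via fail)
i=7 'c': node 1→10
i=8 'b': node 10→17  ** P7@[6:8]
i=9 'c': node 17→18  ** P4@[6:9]
i=10 'a': node 18→19 (via fail)
i=11 'a': node 19→20  ** P6@[9:11]
i=12 'a': node 20→0 (via fail)
i=13 'a': node 0→0
i=14 'a': node 0→0
i=15 'a': node 0→0
i=16 'b': node 0→1
i=17 'b': node 1→1 (via fail)
i=18 'a': node 1→2
i=19 'a': node 2→0 (via fail)
i=20 'c': node 0→4
i=21 'b': node 4→1 (via fail)
i=22 'c': node 1→10
i=23 'a': node 10→19
i=24 'a': node 19→20  ** P6@[22:24]
i=25 'c': node 20→21  ** P5@[21:25]
i=26 'c': node 21→13 (via fail)
i=27 'b': node 13→14
i=28 'a': node 14→2 (via fail)
i=29 'c': node 2→3  ** P0@[27:29]
i=30 'b': node 3→1 (via fail)
i=31 'b': node 1→1 (via fail)
i=32 'c': node 1→10
i=33 'c': node 10→11
i=34 'a': node 11→12  ** P2@[31:34]
i=35 'a': node 12→22 (via fail)  ** P6@[33:35]
i=36 'b': node 22→1 (via fail)
i=37 'a': node 1→2
i=38 'c': node 2→3  ** P0@[36:38]
i=39 'b': node 3→1 (via fail)
i=40 'b': node 1→1 (via fail)
i=41 'b': node 1→1 (via fail)
i=42 'a': node 1→2
i=43 'b': node 2→1 (via fail)
i=44 'b': node 1→1 (via fail)
i=45 'b': node 1→1 (via fail)
i=46 'c': node 1→10
i=47 'a': node 10→19
i=48 'a': node 19→20  ** P6@[46:48]

All matches (sorted): [[2,0],[5,6],[8,7],[9,4],[11,6],[24,6],[25,5],[29,0],[34,2],[35,6],[38,0],[48,6]]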